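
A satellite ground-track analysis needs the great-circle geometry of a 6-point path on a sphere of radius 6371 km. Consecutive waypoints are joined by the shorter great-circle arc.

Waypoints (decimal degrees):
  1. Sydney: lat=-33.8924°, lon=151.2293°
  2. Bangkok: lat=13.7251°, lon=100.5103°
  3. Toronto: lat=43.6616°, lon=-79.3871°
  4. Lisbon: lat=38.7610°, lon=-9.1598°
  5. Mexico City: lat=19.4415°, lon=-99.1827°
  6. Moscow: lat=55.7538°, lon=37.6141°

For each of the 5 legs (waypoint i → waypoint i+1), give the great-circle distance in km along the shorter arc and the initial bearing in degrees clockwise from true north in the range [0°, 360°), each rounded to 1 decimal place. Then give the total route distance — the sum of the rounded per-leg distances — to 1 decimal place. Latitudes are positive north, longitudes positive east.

Leg 1: dist=7536.3 km, bearing=305.7°
Leg 2: dist=13634.0 km, bearing=359.9°
Leg 3: dist=5722.0 km, bearing=69.7°
Leg 4: dist=8672.0 km, bearing=285.4°
Leg 5: dist=10720.5 km, bearing=22.8°
Total: 46284.8 km

Leg 1: φ1=-0.5915340, φ2=0.2395482, Δφ=0.8310822, Δλ=-0.8852135 rad; a=sin²(Δφ/2)+cosφ1·cosφ2·sin²(Δλ/2)=0.3108828596; c=2·atan2(√a, √(1-a))=1.182908197; dist=6371·c=7536.308 ≈ 7536.3 km; running total=7536.3 km
Leg 1 bearing: y=sinΔλ·cosφ2=-0.75194741, x=cosφ1·sinφ2-sinφ1·cosφ2·cosΔλ=0.53992029; θ=atan2(y, x)=-54.3205° <0 so +360° → 305.6795° ≈ 305.7°
Leg 2: φ1=0.2395482, φ2=0.7620387, Δφ=0.5224905, Δλ=-3.1398019 rad; a=sin²(Δφ/2)+cosφ1·cosφ2·sin²(Δλ/2)=0.7694826006; c=2·atan2(√a, √(1-a))=2.140004454; dist=6371·c=13633.968 ≈ 13634.0 km; running total=21170.3 km
Leg 2 bearing: y=sinΔλ·cosφ2=-0.00129545, x=cosφ1·sinφ2-sinφ1·cosφ2·cosΔλ=0.84232703; θ=atan2(y, x)=-0.0881° <0 so +360° → 359.9119° ≈ 359.9°
Leg 3: φ1=0.7620387, φ2=0.6765071, Δφ=-0.0855316, Δλ=1.2256976 rad; a=sin²(Δφ/2)+cosφ1·cosφ2·sin²(Δλ/2)=0.1884648459; c=2·atan2(√a, √(1-a))=0.898134339; dist=6371·c=5722.014 ≈ 5722.0 km; running total=26892.3 km
Leg 3 bearing: y=sinΔλ·cosφ2=0.73379100, x=cosφ1·sinφ2-sinφ1·cosφ2·cosΔλ=0.27080279; θ=atan2(y, x)=69.7436° ≈ 69.7°
Leg 4: φ1=0.6765071, φ2=0.3393182, Δφ=-0.3371889, Δλ=-1.5711960 rad; a=sin²(Δφ/2)+cosφ1·cosφ2·sin²(Δλ/2)=0.3959545186; c=2·atan2(√a, √(1-a))=1.361173536; dist=6371·c=8672.037 ≈ 8672.0 km; running total=35564.3 km
Leg 4 bearing: y=sinΔλ·cosφ2=-0.94298175, x=cosφ1·sinφ2-sinφ1·cosφ2·cosΔλ=0.25977601; θ=atan2(y, x)=-74.5980° <0 so +360° → 285.4020° ≈ 285.4°
Leg 5: φ1=0.3393182, φ2=0.9730874, Δφ=0.6337692, Δλ=2.3875546 rad; a=sin²(Δφ/2)+cosφ1·cosφ2·sin²(Δλ/2)=0.5558392117; c=2·atan2(√a, √(1-a))=1.682708206; dist=6371·c=10720.534 ≈ 10720.5 km; running total=46284.8 km
Leg 5 bearing: y=sinΔλ·cosφ2=0.38525187, x=cosφ1·sinφ2-sinφ1·cosφ2·cosΔλ=0.91602889; θ=atan2(y, x)=22.8100° ≈ 22.8°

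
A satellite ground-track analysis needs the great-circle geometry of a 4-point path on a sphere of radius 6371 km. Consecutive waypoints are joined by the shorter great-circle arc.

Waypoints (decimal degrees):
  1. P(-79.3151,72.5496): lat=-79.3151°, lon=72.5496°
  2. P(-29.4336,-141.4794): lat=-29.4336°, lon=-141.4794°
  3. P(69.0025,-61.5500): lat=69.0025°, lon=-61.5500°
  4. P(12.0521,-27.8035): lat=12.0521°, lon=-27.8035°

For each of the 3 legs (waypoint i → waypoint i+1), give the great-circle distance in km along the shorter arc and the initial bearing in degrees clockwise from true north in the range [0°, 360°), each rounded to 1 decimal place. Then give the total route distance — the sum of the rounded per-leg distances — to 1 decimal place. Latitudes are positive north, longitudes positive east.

Leg 1: dist=7735.8 km, bearing=148.7°
Leg 2: dist=12658.6 km, bearing=22.7°
Leg 3: dist=6771.9 km, bearing=141.6°
Total: 27166.3 km

Leg 1: φ1=-1.3843096, φ2=-0.5137132, Δφ=0.8705964, Δλ=-3.7355107 rad; a=sin²(Δφ/2)+cosφ1·cosφ2·sin²(Δλ/2)=0.3254649598; c=2·atan2(√a, √(1-a))=1.214217748; dist=6371·c=7735.781 ≈ 7735.8 km; running total=7735.8 km
Leg 1 bearing: y=sinΔλ·cosφ2=0.48738091, x=cosφ1·sinφ2-sinφ1·cosφ2·cosΔλ=-0.80038112; θ=atan2(y, x)=148.6613° ≈ 148.7°
Leg 2: φ1=-0.5137132, φ2=1.2043208, Δφ=1.7180340, Δλ=1.3950312 rad; a=sin²(Δφ/2)+cosφ1·cosφ2·sin²(Δλ/2)=0.7021062776; c=2·atan2(√a, √(1-a))=1.986914083; dist=6371·c=12658.630 ≈ 12658.6 km; running total=20394.4 km
Leg 2 bearing: y=sinΔλ·cosφ2=0.35280648, x=cosφ1·sinφ2-sinφ1·cosφ2·cosΔλ=0.84388376; θ=atan2(y, x)=22.6886° ≈ 22.7°
Leg 3: φ1=1.2043208, φ2=0.2103488, Δφ=-0.9939720, Δλ=0.5889875 rad; a=sin²(Δφ/2)+cosφ1·cosφ2·sin²(Δλ/2)=0.2568405958; c=2·atan2(√a, √(1-a))=1.062924480; dist=6371·c=6771.892 ≈ 6771.9 km; running total=27166.3 km
Leg 3 bearing: y=sinΔλ·cosφ2=0.54327476, x=cosφ1·sinφ2-sinφ1·cosφ2·cosΔλ=-0.68435850; θ=atan2(y, x)=141.5559° ≈ 141.6°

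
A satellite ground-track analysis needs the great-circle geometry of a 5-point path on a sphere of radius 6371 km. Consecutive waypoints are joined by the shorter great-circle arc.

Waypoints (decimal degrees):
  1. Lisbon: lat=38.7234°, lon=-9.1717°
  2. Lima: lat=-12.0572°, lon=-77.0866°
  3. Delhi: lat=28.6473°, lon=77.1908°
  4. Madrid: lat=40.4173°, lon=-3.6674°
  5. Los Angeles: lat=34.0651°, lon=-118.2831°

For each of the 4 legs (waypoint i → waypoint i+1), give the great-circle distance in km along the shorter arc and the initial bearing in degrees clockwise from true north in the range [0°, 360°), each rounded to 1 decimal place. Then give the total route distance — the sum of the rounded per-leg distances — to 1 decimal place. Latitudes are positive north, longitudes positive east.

Leg 1: φ1=0.6758508, φ2=-0.2104378, Δφ=-0.8862887, Δλ=-1.1853386 rad; a=sin²(Δφ/2)+cosφ1·cosφ2·sin²(Δλ/2)=0.4219053015; c=2·atan2(√a, √(1-a))=1.413964812; dist=6371·c=9008.370 ≈ 9008.4 km; running total=9008.4 km
Leg 1 bearing: y=sinΔλ·cosφ2=-0.90618464, x=cosφ1·sinφ2-sinφ1·cosφ2·cosΔλ=-0.39298126; θ=atan2(y, x)=-113.4447° <0 so +360° → 246.5553° ≈ 246.6°
Leg 2: φ1=-0.2104378, φ2=0.4999897, Δφ=0.7104275, Δλ=2.6926486 rad; a=sin²(Δφ/2)+cosφ1·cosφ2·sin²(Δλ/2)=0.9366633185; c=2·atan2(√a, √(1-a))=2.632786383; dist=6371·c=16773.482 ≈ 16773.5 km; running total=25781.9 km
Leg 2 bearing: y=sinΔλ·cosφ2=0.38088568, x=cosφ1·sinφ2-sinφ1·cosφ2·cosΔλ=0.30368847; θ=atan2(y, x)=51.4339° ≈ 51.4°
Leg 3: φ1=0.4999897, φ2=0.7054150, Δφ=0.2054253, Δλ=-1.4112418 rad; a=sin²(Δφ/2)+cosφ1·cosφ2·sin²(Δλ/2)=0.2915083200; c=2·atan2(√a, √(1-a))=1.140672493; dist=6371·c=7267.224 ≈ 7267.2 km; running total=33049.1 km
Leg 3 bearing: y=sinΔλ·cosφ2=-0.75167213, x=cosφ1·sinφ2-sinφ1·cosφ2·cosΔλ=0.51099304; θ=atan2(y, x)=-55.7918° <0 so +360° → 304.2082° ≈ 304.2°
Leg 4: φ1=0.7054150, φ2=0.5945482, Δφ=-0.1108668, Δλ=-2.0004213 rad; a=sin²(Δφ/2)+cosφ1·cosφ2·sin²(Δλ/2)=0.4497706342; c=2·atan2(√a, √(1-a))=1.470167852; dist=6371·c=9366.439 ≈ 9366.4 km; running total=42415.5 km
Leg 4 bearing: y=sinΔλ·cosφ2=-0.75311820, x=cosφ1·sinφ2-sinφ1·cosφ2·cosΔλ=0.65017000; θ=atan2(y, x)=-49.1958° <0 so +360° → 310.8042° ≈ 310.8°

Leg 1: dist=9008.4 km, bearing=246.6°
Leg 2: dist=16773.5 km, bearing=51.4°
Leg 3: dist=7267.2 km, bearing=304.2°
Leg 4: dist=9366.4 km, bearing=310.8°
Total: 42415.5 km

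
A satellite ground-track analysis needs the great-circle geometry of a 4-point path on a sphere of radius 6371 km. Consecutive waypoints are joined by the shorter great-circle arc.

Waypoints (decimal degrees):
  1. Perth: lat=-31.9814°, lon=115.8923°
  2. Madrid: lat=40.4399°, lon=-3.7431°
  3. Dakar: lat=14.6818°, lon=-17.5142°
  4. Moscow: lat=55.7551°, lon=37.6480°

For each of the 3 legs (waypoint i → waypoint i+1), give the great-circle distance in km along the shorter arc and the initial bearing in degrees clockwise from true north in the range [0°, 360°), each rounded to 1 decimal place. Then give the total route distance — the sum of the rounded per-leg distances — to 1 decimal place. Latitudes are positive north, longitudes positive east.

Leg 1: dist=14623.4 km, bearing=297.9°
Leg 2: dist=3160.3 km, bearing=208.9°
Leg 3: dist=6520.0 km, bearing=32.7°
Total: 24303.7 km

Leg 1: φ1=-0.5581807, φ2=0.7058094, Δφ=1.2639901, Δλ=-2.0880316 rad; a=sin²(Δφ/2)+cosφ1·cosφ2·sin²(Δλ/2)=0.8313869617; c=2·atan2(√a, √(1-a))=2.295313438; dist=6371·c=14623.442 ≈ 14623.4 km; running total=14623.4 km
Leg 1 bearing: y=sinΔλ·cosφ2=-0.66152870, x=cosφ1·sinφ2-sinφ1·cosφ2·cosΔλ=0.35087106; θ=atan2(y, x)=-62.0588° <0 so +360° → 297.9412° ≈ 297.9°
Leg 2: φ1=0.7058094, φ2=0.2562458, Δφ=-0.4495637, Δλ=-0.2403510 rad; a=sin²(Δφ/2)+cosφ1·cosφ2·sin²(Δλ/2)=0.0602633402; c=2·atan2(√a, √(1-a))=0.496041852; dist=6371·c=3160.283 ≈ 3160.3 km; running total=17783.7 km
Leg 2 bearing: y=sinΔλ·cosφ2=-0.23027106, x=cosφ1·sinφ2-sinφ1·cosφ2·cosΔλ=-0.41653561; θ=atan2(y, x)=-151.0651° <0 so +360° → 208.9349° ≈ 208.9°
Leg 3: φ1=0.2562458, φ2=0.9731101, Δφ=0.7168643, Δλ=0.9627620 rad; a=sin²(Δφ/2)+cosφ1·cosφ2·sin²(Δλ/2)=0.2397603434; c=2·atan2(√a, √(1-a))=1.023384133; dist=6371·c=6519.980 ≈ 6520.0 km; running total=24303.7 km
Leg 3 bearing: y=sinΔλ·cosφ2=0.46187442, x=cosφ1·sinφ2-sinφ1·cosφ2·cosΔλ=0.71817359; θ=atan2(y, x)=32.7460° ≈ 32.7°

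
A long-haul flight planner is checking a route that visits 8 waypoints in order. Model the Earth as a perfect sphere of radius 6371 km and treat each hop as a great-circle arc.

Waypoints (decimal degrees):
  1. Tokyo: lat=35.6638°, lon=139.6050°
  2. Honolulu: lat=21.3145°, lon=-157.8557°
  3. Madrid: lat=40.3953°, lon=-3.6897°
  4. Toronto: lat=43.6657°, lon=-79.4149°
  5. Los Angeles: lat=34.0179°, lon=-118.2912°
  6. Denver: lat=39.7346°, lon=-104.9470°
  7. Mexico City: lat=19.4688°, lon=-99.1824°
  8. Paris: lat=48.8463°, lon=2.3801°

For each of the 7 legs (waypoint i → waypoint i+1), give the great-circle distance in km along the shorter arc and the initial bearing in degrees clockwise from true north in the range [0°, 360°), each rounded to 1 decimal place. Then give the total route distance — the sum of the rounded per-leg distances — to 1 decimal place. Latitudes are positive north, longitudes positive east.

Leg 1: φ1=0.6224507, φ2=0.3720082, Δφ=-0.2504425, Δλ=-5.1916686 rad; a=sin²(Δφ/2)+cosφ1·cosφ2·sin²(Δλ/2)=0.2195246515; c=2·atan2(√a, √(1-a))=0.975262579; dist=6371·c=6213.398 ≈ 6213.4 km; running total=6213.4 km
Leg 1 bearing: y=sinΔλ·cosφ2=0.82663351, x=cosφ1·sinφ2-sinφ1·cosφ2·cosΔλ=0.04484823; θ=atan2(y, x)=86.8945° ≈ 86.9°
Leg 2: φ1=0.3720082, φ2=0.7050310, Δφ=0.3330228, Δλ=2.6907043 rad; a=sin²(Δφ/2)+cosφ1·cosφ2·sin²(Δλ/2)=0.7015153049; c=2·atan2(√a, √(1-a))=1.985622235; dist=6371·c=12650.399 ≈ 12650.4 km; running total=18863.8 km
Leg 2 bearing: y=sinΔλ·cosφ2=0.33187512, x=cosφ1·sinφ2-sinφ1·cosφ2·cosΔλ=0.85289227; θ=atan2(y, x)=21.2619° ≈ 21.3°
Leg 3: φ1=0.7050310, φ2=0.7621102, Δφ=0.0570792, Δλ=-1.3216541 rad; a=sin²(Δφ/2)+cosφ1·cosφ2·sin²(Δλ/2)=0.2083535371; c=2·atan2(√a, √(1-a))=0.948019489; dist=6371·c=6039.832 ≈ 6039.8 km; running total=24903.6 km
Leg 3 bearing: y=sinΔλ·cosφ2=-0.70104571, x=cosφ1·sinφ2-sinφ1·cosφ2·cosΔλ=0.41024904; θ=atan2(y, x)=-59.6640° <0 so +360° → 300.3360° ≈ 300.3°
Leg 4: φ1=0.7621102, φ2=0.5937244, Δφ=-0.1683859, Δλ=-0.6785194 rad; a=sin²(Δφ/2)+cosφ1·cosφ2·sin²(Δλ/2)=0.0734747189; c=2·atan2(√a, √(1-a))=0.548992758; dist=6371·c=3497.633 ≈ 3497.6 km; running total=28401.2 km
Leg 4 bearing: y=sinΔλ·cosφ2=-0.52022837, x=cosφ1·sinφ2-sinφ1·cosφ2·cosΔλ=-0.04083112; θ=atan2(y, x)=-94.4878° <0 so +360° → 265.5122° ≈ 265.5°
Leg 5: φ1=0.5937244, φ2=0.6934996, Δφ=0.0997752, Δλ=0.2329002 rad; a=sin²(Δφ/2)+cosφ1·cosφ2·sin²(Δλ/2)=0.0110913478; c=2·atan2(√a, √(1-a))=0.211022255; dist=6371·c=1344.423 ≈ 1344.4 km; running total=29745.6 km
Leg 5 bearing: y=sinΔλ·cosφ2=0.17748867, x=cosφ1·sinφ2-sinφ1·cosφ2·cosΔλ=0.11122540; θ=atan2(y, x)=57.9262° ≈ 57.9°
Leg 6: φ1=0.6934996, φ2=0.3397947, Δφ=-0.3537049, Δλ=0.1006113 rad; a=sin²(Δφ/2)+cosφ1·cosφ2·sin²(Δλ/2)=0.0327853621; c=2·atan2(√a, √(1-a))=0.364143135; dist=6371·c=2319.956 ≈ 2320.0 km; running total=32065.6 km
Leg 6 bearing: y=sinΔλ·cosφ2=0.09469866, x=cosφ1·sinφ2-sinφ1·cosφ2·cosΔλ=-0.34332797; θ=atan2(y, x)=164.5798° ≈ 164.6°
Leg 7: φ1=0.3397947, φ2=0.8525288, Δφ=0.5127341, Δλ=1.7726000 rad; a=sin²(Δφ/2)+cosφ1·cosφ2·sin²(Δλ/2)=0.4367047496; c=2·atan2(√a, √(1-a))=1.443865259; dist=6371·c=9198.866 ≈ 9198.9 km; running total=41264.5 km
Leg 7 bearing: y=sinΔλ·cosφ2=0.64472655, x=cosφ1·sinφ2-sinφ1·cosφ2·cosΔλ=0.75385842; θ=atan2(y, x)=40.5382° ≈ 40.5°

Leg 1: dist=6213.4 km, bearing=86.9°
Leg 2: dist=12650.4 km, bearing=21.3°
Leg 3: dist=6039.8 km, bearing=300.3°
Leg 4: dist=3497.6 km, bearing=265.5°
Leg 5: dist=1344.4 km, bearing=57.9°
Leg 6: dist=2320.0 km, bearing=164.6°
Leg 7: dist=9198.9 km, bearing=40.5°
Total: 41264.5 km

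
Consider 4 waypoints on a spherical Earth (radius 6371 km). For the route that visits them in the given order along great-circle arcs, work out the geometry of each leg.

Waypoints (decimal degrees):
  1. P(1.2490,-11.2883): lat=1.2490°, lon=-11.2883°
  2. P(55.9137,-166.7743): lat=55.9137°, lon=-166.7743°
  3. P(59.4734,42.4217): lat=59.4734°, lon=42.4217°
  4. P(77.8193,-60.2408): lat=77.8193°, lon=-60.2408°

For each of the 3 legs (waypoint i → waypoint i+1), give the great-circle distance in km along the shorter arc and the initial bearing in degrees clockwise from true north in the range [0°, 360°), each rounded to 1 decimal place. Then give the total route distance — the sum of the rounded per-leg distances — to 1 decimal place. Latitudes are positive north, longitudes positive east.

Leg 1: φ1=0.0217992, φ2=0.9758782, Δφ=0.9540790, Δλ=-2.7137426 rad; a=sin²(Δφ/2)+cosφ1·cosφ2·sin²(Δλ/2)=0.7458745580; c=2·atan2(√a, √(1-a))=2.084893720; dist=6371·c=13282.858 ≈ 13282.9 km; running total=13282.9 km
Leg 1 bearing: y=sinΔλ·cosφ2=-0.23253569, x=cosφ1·sinφ2-sinφ1·cosφ2·cosΔλ=0.83911260; θ=atan2(y, x)=-15.4892° <0 so +360° → 344.5108° ≈ 344.5°
Leg 2: φ1=0.9758782, φ2=1.0380066, Δφ=0.0621285, Δλ=3.6511590 rad; a=sin²(Δφ/2)+cosφ1·cosφ2·sin²(Δλ/2)=0.2675513766; c=2·atan2(√a, √(1-a))=1.087277777; dist=6371·c=6927.047 ≈ 6927.0 km; running total=20209.9 km
Leg 2 bearing: y=sinΔλ·cosφ2=-0.24777166, x=cosφ1·sinφ2-sinφ1·cosφ2·cosΔλ=0.84998809; θ=atan2(y, x)=-16.2514° <0 so +360° → 343.7486° ≈ 343.7°
Leg 3: φ1=1.0380066, φ2=1.3582030, Δφ=0.3201964, Δλ=-1.7917986 rad; a=sin²(Δφ/2)+cosφ1·cosφ2·sin²(Δλ/2)=0.0907460872; c=2·atan2(√a, √(1-a))=0.611987500; dist=6371·c=3898.972 ≈ 3899.0 km; running total=24108.9 km
Leg 3 bearing: y=sinΔλ·cosφ2=-0.20586376, x=cosφ1·sinφ2-sinφ1·cosφ2·cosΔλ=0.53634416; θ=atan2(y, x)=-20.9982° <0 so +360° → 339.0018° ≈ 339.0°

Leg 1: dist=13282.9 km, bearing=344.5°
Leg 2: dist=6927.0 km, bearing=343.7°
Leg 3: dist=3899.0 km, bearing=339.0°
Total: 24108.9 km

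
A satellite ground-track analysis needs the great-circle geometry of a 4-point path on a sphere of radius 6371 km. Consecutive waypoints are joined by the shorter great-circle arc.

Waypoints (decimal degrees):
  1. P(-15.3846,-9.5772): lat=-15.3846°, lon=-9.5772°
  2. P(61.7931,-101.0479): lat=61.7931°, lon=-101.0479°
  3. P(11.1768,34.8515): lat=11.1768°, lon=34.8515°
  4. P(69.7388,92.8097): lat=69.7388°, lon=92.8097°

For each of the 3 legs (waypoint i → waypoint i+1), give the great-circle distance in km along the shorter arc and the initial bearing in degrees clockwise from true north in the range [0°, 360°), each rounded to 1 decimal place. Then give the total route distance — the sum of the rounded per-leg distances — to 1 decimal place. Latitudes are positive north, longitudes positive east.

Leg 1: φ1=-0.2685119, φ2=1.0784931, Δφ=1.3470050, Δλ=-1.5964649 rad; a=sin²(Δφ/2)+cosφ1·cosφ2·sin²(Δλ/2)=0.6227442175; c=2·atan2(√a, √(1-a))=1.818819840; dist=6371·c=11587.701 ≈ 11587.7 km; running total=11587.7 km
Leg 1 bearing: y=sinΔλ·cosφ2=-0.47250119, x=cosφ1·sinφ2-sinφ1·cosφ2·cosΔλ=0.84645027; θ=atan2(y, x)=-29.1709° <0 so +360° → 330.8291° ≈ 330.8°
Leg 2: φ1=1.0784931, φ2=0.1950720, Δφ=-0.8834211, Δλ=2.3718920 rad; a=sin²(Δφ/2)+cosφ1·cosφ2·sin²(Δλ/2)=0.5810839969; c=2·atan2(√a, √(1-a))=1.733683661; dist=6371·c=11045.299 ≈ 11045.3 km; running total=22633.0 km
Leg 2 bearing: y=sinΔλ·cosφ2=0.68272130, x=cosφ1·sinφ2-sinφ1·cosφ2·cosΔλ=0.71245573; θ=atan2(y, x)=43.7791° ≈ 43.8°
Leg 3: φ1=0.1950720, φ2=1.2171717, Δφ=1.0220997, Δλ=1.0115614 rad; a=sin²(Δφ/2)+cosφ1·cosφ2·sin²(Δλ/2)=0.3189579543; c=2·atan2(√a, √(1-a))=1.200293601; dist=6371·c=7647.071 ≈ 7647.1 km; running total=30280.1 km
Leg 3 bearing: y=sinΔλ·cosφ2=0.29354547, x=cosφ1·sinφ2-sinφ1·cosφ2·cosΔλ=0.88471813; θ=atan2(y, x)=18.3556° ≈ 18.4°

Leg 1: dist=11587.7 km, bearing=330.8°
Leg 2: dist=11045.3 km, bearing=43.8°
Leg 3: dist=7647.1 km, bearing=18.4°
Total: 30280.1 km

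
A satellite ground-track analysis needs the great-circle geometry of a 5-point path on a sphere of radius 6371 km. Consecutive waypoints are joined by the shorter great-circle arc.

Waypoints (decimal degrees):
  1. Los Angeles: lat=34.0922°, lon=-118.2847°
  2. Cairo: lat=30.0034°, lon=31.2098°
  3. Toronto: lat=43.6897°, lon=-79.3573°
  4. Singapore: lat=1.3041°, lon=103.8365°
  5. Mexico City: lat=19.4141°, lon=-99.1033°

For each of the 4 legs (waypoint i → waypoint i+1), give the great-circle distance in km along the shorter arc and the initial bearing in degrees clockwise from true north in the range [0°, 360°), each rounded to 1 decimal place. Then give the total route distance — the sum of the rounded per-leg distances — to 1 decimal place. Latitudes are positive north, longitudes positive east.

Leg 1: φ1=0.5950211, φ2=0.5236581, Δφ=-0.0713630, Δλ=2.6091712 rad; a=sin²(Δφ/2)+cosφ1·cosφ2·sin²(Δλ/2)=0.6688007529; c=2·atan2(√a, √(1-a))=1.915163961; dist=6371·c=12201.510 ≈ 12201.5 km; running total=12201.5 km
Leg 1 bearing: y=sinΔλ·cosφ2=0.43959768, x=cosφ1·sinφ2-sinφ1·cosφ2·cosΔλ=0.83233353; θ=atan2(y, x)=27.8408° ≈ 27.8°
Leg 2: φ1=0.5236581, φ2=0.7625291, Δφ=0.2388710, Δλ=-1.9297599 rad; a=sin²(Δφ/2)+cosφ1·cosφ2·sin²(Δλ/2)=0.4372864018; c=2·atan2(√a, √(1-a))=1.445037910; dist=6371·c=9206.337 ≈ 9206.3 km; running total=21407.8 km
Leg 2 bearing: y=sinΔλ·cosφ2=-0.67700251, x=cosφ1·sinφ2-sinφ1·cosφ2·cosΔλ=0.72521419; θ=atan2(y, x)=-43.0308° <0 so +360° → 316.9692° ≈ 317.0°
Leg 3: φ1=0.7625291, φ2=0.0227608, Δφ=-0.7397683, Δλ=3.1973350 rad; a=sin²(Δφ/2)+cosφ1·cosφ2·sin²(Δλ/2)=0.8530302390; c=2·atan2(√a, √(1-a))=2.354715887; dist=6371·c=15001.895 ≈ 15001.9 km; running total=36409.7 km
Leg 3 bearing: y=sinΔλ·cosφ2=-0.05569903, x=cosφ1·sinφ2-sinφ1·cosφ2·cosΔλ=0.70595766; θ=atan2(y, x)=-4.5112° <0 so +360° → 355.4888° ≈ 355.5°
Leg 4: φ1=0.0227608, φ2=0.3388400, Δφ=0.3160791, Δλ=-3.5419677 rad; a=sin²(Δφ/2)+cosφ1·cosφ2·sin²(Δλ/2)=0.9303813068; c=2·atan2(√a, √(1-a))=2.607562346; dist=6371·c=16612.780 ≈ 16612.8 km; running total=53022.5 km
Leg 4 bearing: y=sinΔλ·cosφ2=0.36760213, x=cosφ1·sinφ2-sinφ1·cosφ2·cosΔλ=0.35207442; θ=atan2(y, x)=46.2360° ≈ 46.2°

Leg 1: dist=12201.5 km, bearing=27.8°
Leg 2: dist=9206.3 km, bearing=317.0°
Leg 3: dist=15001.9 km, bearing=355.5°
Leg 4: dist=16612.8 km, bearing=46.2°
Total: 53022.5 km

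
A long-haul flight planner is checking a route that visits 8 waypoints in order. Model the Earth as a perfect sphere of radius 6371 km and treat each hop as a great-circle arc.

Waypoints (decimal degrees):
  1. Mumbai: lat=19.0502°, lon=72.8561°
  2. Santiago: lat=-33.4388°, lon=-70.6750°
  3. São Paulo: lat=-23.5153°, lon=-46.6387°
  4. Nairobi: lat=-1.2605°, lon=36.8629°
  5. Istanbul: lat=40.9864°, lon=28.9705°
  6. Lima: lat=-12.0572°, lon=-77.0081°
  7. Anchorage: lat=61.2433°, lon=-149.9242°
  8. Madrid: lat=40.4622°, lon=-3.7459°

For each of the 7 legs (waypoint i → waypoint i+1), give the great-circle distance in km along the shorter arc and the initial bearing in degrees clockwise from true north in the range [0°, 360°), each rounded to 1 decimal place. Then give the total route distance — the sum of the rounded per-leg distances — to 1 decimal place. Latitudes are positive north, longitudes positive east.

Leg 1: φ1=0.3324887, φ2=-0.5836172, Δφ=-0.9161059, Δλ=-2.5050903 rad; a=sin²(Δφ/2)+cosφ1·cosφ2·sin²(Δλ/2)=0.9070873762; c=2·atan2(√a, √(1-a))=2.522102780; dist=6371·c=16068.317 ≈ 16068.3 km; running total=16068.3 km
Leg 1 bearing: y=sinΔλ·cosφ2=-0.49600050, x=cosφ1·sinφ2-sinφ1·cosφ2·cosΔλ=-0.30183270; θ=atan2(y, x)=-121.3219° <0 so +360° → 238.6781° ≈ 238.7°
Leg 2: φ1=-0.5836172, φ2=-0.4104194, Δφ=0.1731977, Δλ=0.4195126 rad; a=sin²(Δφ/2)+cosφ1·cosφ2·sin²(Δλ/2)=0.0406557113; c=2·atan2(√a, √(1-a))=0.406048971; dist=6371·c=2586.938 ≈ 2586.9 km; running total=18655.2 km
Leg 2 bearing: y=sinΔλ·cosφ2=0.37348925, x=cosφ1·sinφ2-sinφ1·cosφ2·cosΔλ=0.12851877; θ=atan2(y, x)=71.0115° ≈ 71.0°
Leg 3: φ1=-0.4104194, φ2=-0.0219999, Δφ=0.3884195, Δλ=1.4573779 rad; a=sin²(Δφ/2)+cosφ1·cosφ2·sin²(Δλ/2)=0.4437356777; c=2·atan2(√a, √(1-a))=1.458028833; dist=6371·c=9289.102 ≈ 9289.1 km; running total=27944.3 km
Leg 3 bearing: y=sinΔλ·cosφ2=0.99333458, x=cosφ1·sinφ2-sinφ1·cosφ2·cosΔλ=0.02497416; θ=atan2(y, x)=88.5598° ≈ 88.6°
Leg 4: φ1=-0.0219999, φ2=0.7153476, Δφ=0.7373475, Δλ=-0.1377484 rad; a=sin²(Δφ/2)+cosφ1·cosφ2·sin²(Δλ/2)=0.1334470429; c=2·atan2(√a, √(1-a))=0.747918794; dist=6371·c=4764.991 ≈ 4765.0 km; running total=32709.3 km
Leg 4 bearing: y=sinΔλ·cosφ2=-0.10365294, x=cosφ1·sinφ2-sinφ1·cosφ2·cosΔλ=0.67216946; θ=atan2(y, x)=-8.7663° <0 so +360° → 351.2337° ≈ 351.2°
Leg 5: φ1=0.7153476, φ2=-0.2104378, Δφ=-0.9257855, Δλ=-1.8496755 rad; a=sin²(Δφ/2)+cosφ1·cosφ2·sin²(Δλ/2)=0.6701097084; c=2·atan2(√a, √(1-a))=1.917946551; dist=6371·c=12219.237 ≈ 12219.2 km; running total=44928.5 km
Leg 5 bearing: y=sinΔλ·cosφ2=-0.94015644, x=cosφ1·sinφ2-sinφ1·cosφ2·cosΔλ=0.01888412; θ=atan2(y, x)=-88.8493° <0 so +360° → 271.1507° ≈ 271.2°
Leg 6: φ1=-0.2104378, φ2=1.0688972, Δφ=1.2793351, Δλ=-1.2726260 rad; a=sin²(Δφ/2)+cosφ1·cosφ2·sin²(Δλ/2)=0.5224564191; c=2·atan2(√a, √(1-a))=1.615724278; dist=6371·c=10293.779 ≈ 10293.8 km; running total=55222.3 km
Leg 6 bearing: y=sinΔλ·cosφ2=-0.45986342, x=cosφ1·sinφ2-sinφ1·cosφ2·cosΔλ=0.88685313; θ=atan2(y, x)=-27.4083° <0 so +360° → 332.5917° ≈ 332.6°
Leg 7: φ1=1.0688972, φ2=0.7061986, Δφ=-0.3626986, Δλ=2.5512926 rad; a=sin²(Δφ/2)+cosφ1·cosφ2·sin²(Δλ/2)=0.3675883437; c=2·atan2(√a, √(1-a))=1.302775638; dist=6371·c=8299.984 ≈ 8300.0 km; running total=63522.3 km
Leg 7 bearing: y=sinΔλ·cosφ2=0.42348819, x=cosφ1·sinφ2-sinφ1·cosφ2·cosΔλ=0.86632925; θ=atan2(y, x)=26.0508° ≈ 26.1°

Leg 1: dist=16068.3 km, bearing=238.7°
Leg 2: dist=2586.9 km, bearing=71.0°
Leg 3: dist=9289.1 km, bearing=88.6°
Leg 4: dist=4765.0 km, bearing=351.2°
Leg 5: dist=12219.2 km, bearing=271.2°
Leg 6: dist=10293.8 km, bearing=332.6°
Leg 7: dist=8300.0 km, bearing=26.1°
Total: 63522.3 km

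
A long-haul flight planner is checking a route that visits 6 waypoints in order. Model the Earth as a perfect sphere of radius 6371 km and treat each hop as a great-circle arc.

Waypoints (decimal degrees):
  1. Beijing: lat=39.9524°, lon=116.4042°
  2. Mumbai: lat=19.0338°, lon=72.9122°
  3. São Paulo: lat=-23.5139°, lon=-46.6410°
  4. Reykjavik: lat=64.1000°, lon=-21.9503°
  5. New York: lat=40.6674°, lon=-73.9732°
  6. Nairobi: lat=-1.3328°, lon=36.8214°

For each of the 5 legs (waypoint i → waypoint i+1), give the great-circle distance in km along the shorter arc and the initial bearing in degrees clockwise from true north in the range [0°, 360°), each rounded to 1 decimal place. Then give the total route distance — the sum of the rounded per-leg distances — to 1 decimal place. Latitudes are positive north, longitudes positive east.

Leg 1: φ1=0.6973009, φ2=0.3322025, Δφ=-0.3650984, Δλ=-0.7590786 rad; a=sin²(Δφ/2)+cosφ1·cosφ2·sin²(Δλ/2)=0.1324268751; c=2·atan2(√a, √(1-a))=0.744913934; dist=6371·c=4745.847 ≈ 4745.8 km; running total=4745.8 km
Leg 1 bearing: y=sinΔλ·cosφ2=-0.65062397, x=cosφ1·sinφ2-sinφ1·cosφ2·cosΔλ=-0.19039024; θ=atan2(y, x)=-106.3109° <0 so +360° → 253.6891° ≈ 253.7°
Leg 2: φ1=0.3322025, φ2=-0.4103950, Δφ=-0.7425975, Δλ=-2.0865970 rad; a=sin²(Δφ/2)+cosφ1·cosφ2·sin²(Δλ/2)=0.7788312928; c=2·atan2(√a, √(1-a))=2.162363522; dist=6371·c=13776.418 ≈ 13776.4 km; running total=18522.2 km
Leg 2 bearing: y=sinΔλ·cosφ2=-0.79766464, x=cosφ1·sinφ2-sinφ1·cosφ2·cosΔλ=-0.22965967; θ=atan2(y, x)=-106.0619° <0 so +360° → 253.9381° ≈ 253.9°
Leg 3: φ1=-0.4103950, φ2=1.1187561, Δφ=1.5291510, Δλ=0.4309340 rad; a=sin²(Δφ/2)+cosφ1·cosφ2·sin²(Δλ/2)=0.4974924522; c=2·atan2(√a, √(1-a))=1.565781210; dist=6371·c=9975.592 ≈ 9975.6 km; running total=28497.8 km
Leg 3 bearing: y=sinΔλ·cosφ2=0.18246067, x=cosφ1·sinφ2-sinφ1·cosφ2·cosΔλ=0.98320036; θ=atan2(y, x)=10.5133° ≈ 10.5°
Leg 4: φ1=1.1187561, φ2=0.7097800, Δφ=-0.4089760, Δλ=-0.9079709 rad; a=sin²(Δφ/2)+cosφ1·cosφ2·sin²(Δλ/2)=0.1049567652; c=2·atan2(√a, √(1-a))=0.659846282; dist=6371·c=4203.881 ≈ 4203.9 km; running total=32701.7 km
Leg 4 bearing: y=sinΔλ·cosφ2=-0.59789688, x=cosφ1·sinφ2-sinφ1·cosφ2·cosΔλ=-0.13521349; θ=atan2(y, x)=-102.7430° <0 so +360° → 257.2570° ≈ 257.3°
Leg 5: φ1=0.7097800, φ2=-0.0232617, Δφ=-0.7330418, Δλ=1.9337306 rad; a=sin²(Δφ/2)+cosφ1·cosφ2·sin²(Δλ/2)=0.6421841779; c=2·atan2(√a, √(1-a))=1.859143846; dist=6371·c=11844.605 ≈ 11844.6 km; running total=44546.3 km
Leg 5 bearing: y=sinΔλ·cosφ2=0.93460622, x=cosφ1·sinφ2-sinφ1·cosφ2·cosΔλ=0.21364889; θ=atan2(y, x)=77.1236° ≈ 77.1°

Leg 1: dist=4745.8 km, bearing=253.7°
Leg 2: dist=13776.4 km, bearing=253.9°
Leg 3: dist=9975.6 km, bearing=10.5°
Leg 4: dist=4203.9 km, bearing=257.3°
Leg 5: dist=11844.6 km, bearing=77.1°
Total: 44546.3 km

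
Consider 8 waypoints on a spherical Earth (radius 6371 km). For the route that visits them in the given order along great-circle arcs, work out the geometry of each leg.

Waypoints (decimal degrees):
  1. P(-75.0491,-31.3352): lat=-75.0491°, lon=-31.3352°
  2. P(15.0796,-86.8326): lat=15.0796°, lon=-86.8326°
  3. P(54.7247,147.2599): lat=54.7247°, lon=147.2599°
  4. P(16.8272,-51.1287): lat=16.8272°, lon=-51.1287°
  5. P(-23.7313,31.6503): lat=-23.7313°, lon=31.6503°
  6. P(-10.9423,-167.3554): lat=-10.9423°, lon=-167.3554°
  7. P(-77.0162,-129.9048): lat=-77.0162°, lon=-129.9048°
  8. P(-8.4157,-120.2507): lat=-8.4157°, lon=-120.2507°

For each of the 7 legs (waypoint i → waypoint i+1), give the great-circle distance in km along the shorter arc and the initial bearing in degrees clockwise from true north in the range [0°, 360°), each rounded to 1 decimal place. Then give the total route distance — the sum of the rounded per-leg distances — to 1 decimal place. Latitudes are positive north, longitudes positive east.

Leg 1: dist=10711.4 km, bearing=306.8°
Leg 2: dist=10739.5 km, bearing=331.9°
Leg 3: dist=11870.2 km, bearing=18.4°
Leg 4: dist=10048.1 km, bearing=114.7°
Leg 5: dist=15640.8 km, bearing=149.7°
Leg 6: dist=7660.7 km, bearing=171.6°
Leg 7: dist=7649.6 km, bearing=10.2°
Total: 74320.3 km

Leg 1: φ1=-1.3098539, φ2=0.2631887, Δφ=1.5730426, Δλ=-0.9686124 rad; a=sin²(Δφ/2)+cosφ1·cosφ2·sin²(Δλ/2)=0.5551241571; c=2·atan2(√a, √(1-a))=1.681269210; dist=6371·c=10711.366 ≈ 10711.4 km; running total=10711.4 km
Leg 1 bearing: y=sinΔλ·cosφ2=-0.79572285, x=cosφ1·sinφ2-sinφ1·cosφ2·cosΔλ=0.59554215; θ=atan2(y, x)=-53.1877° <0 so +360° → 306.8123° ≈ 306.8°
Leg 2: φ1=0.2631887, φ2=0.9551262, Δφ=0.6919375, Δλ=4.0856849 rad; a=sin²(Δφ/2)+cosφ1·cosφ2·sin²(Δλ/2)=0.5573200220; c=2·atan2(√a, √(1-a))=1.685688974; dist=6371·c=10739.524 ≈ 10739.5 km; running total=21450.9 km
Leg 2 bearing: y=sinΔλ·cosφ2=-0.46775936, x=cosφ1·sinφ2-sinφ1·cosφ2·cosΔλ=0.87638966; θ=atan2(y, x)=-28.0904° <0 so +360° → 331.9096° ≈ 331.9°
Leg 3: φ1=0.9551262, φ2=0.2936900, Δφ=-0.6614362, Δλ=-3.4625343 rad; a=sin²(Δφ/2)+cosφ1·cosφ2·sin²(Δλ/2)=0.6441099951; c=2·atan2(√a, √(1-a))=1.863163750; dist=6371·c=11870.216 ≈ 11870.2 km; running total=33321.1 km
Leg 3 bearing: y=sinΔλ·cosφ2=0.30195291, x=cosφ1·sinφ2-sinφ1·cosφ2·cosΔλ=0.90870990; θ=atan2(y, x)=18.3810° ≈ 18.4°
Leg 4: φ1=0.2936900, φ2=-0.4141893, Δφ=-0.7078794, Δλ=1.4447661 rad; a=sin²(Δφ/2)+cosφ1·cosφ2·sin²(Δλ/2)=0.5031809096; c=2·atan2(√a, √(1-a))=1.577158189; dist=6371·c=10048.075 ≈ 10048.1 km; running total=43369.2 km
Leg 4 bearing: y=sinΔλ·cosφ2=0.90818222, x=cosφ1·sinφ2-sinφ1·cosφ2·cosΔλ=-0.41852667; θ=atan2(y, x)=114.7421° ≈ 114.7°
Leg 5: φ1=-0.4141893, φ2=-0.1909792, Δφ=0.2232102, Δλ=-3.4733047 rad; a=sin²(Δφ/2)+cosφ1·cosφ2·sin²(Δλ/2)=0.8867046452; c=2·atan2(√a, √(1-a))=2.454998192; dist=6371·c=15640.793 ≈ 15640.8 km; running total=59010.0 km
Leg 5 bearing: y=sinΔλ·cosφ2=0.31974130, x=cosφ1·sinφ2-sinφ1·cosφ2·cosΔλ=-0.54736055; θ=atan2(y, x)=149.7086° ≈ 149.7°
Leg 6: φ1=-0.1909792, φ2=-1.3441863, Δφ=-1.1532071, Δλ=0.6536363 rad; a=sin²(Δφ/2)+cosφ1·cosφ2·sin²(Δλ/2)=0.3199552983; c=2·atan2(√a, √(1-a))=1.202432603; dist=6371·c=7660.698 ≈ 7660.7 km; running total=66670.7 km
Leg 6 bearing: y=sinΔλ·cosφ2=0.13662007, x=cosφ1·sinφ2-sinφ1·cosφ2·cosΔλ=-0.92286000; θ=atan2(y, x)=171.5791° ≈ 171.6°
Leg 7: φ1=-1.3441863, φ2=-0.1468817, Δφ=1.1973046, Δλ=0.1684958 rad; a=sin²(Δφ/2)+cosφ1·cosφ2·sin²(Δλ/2)=0.3191394527; c=2·atan2(√a, √(1-a))=1.200682992; dist=6371·c=7649.551 ≈ 7649.6 km; running total=74320.3 km
Leg 7 bearing: y=sinΔλ·cosφ2=0.16589393, x=cosφ1·sinφ2-sinφ1·cosφ2·cosΔλ=0.91740779; θ=atan2(y, x)=10.24997° ≈ 10.2°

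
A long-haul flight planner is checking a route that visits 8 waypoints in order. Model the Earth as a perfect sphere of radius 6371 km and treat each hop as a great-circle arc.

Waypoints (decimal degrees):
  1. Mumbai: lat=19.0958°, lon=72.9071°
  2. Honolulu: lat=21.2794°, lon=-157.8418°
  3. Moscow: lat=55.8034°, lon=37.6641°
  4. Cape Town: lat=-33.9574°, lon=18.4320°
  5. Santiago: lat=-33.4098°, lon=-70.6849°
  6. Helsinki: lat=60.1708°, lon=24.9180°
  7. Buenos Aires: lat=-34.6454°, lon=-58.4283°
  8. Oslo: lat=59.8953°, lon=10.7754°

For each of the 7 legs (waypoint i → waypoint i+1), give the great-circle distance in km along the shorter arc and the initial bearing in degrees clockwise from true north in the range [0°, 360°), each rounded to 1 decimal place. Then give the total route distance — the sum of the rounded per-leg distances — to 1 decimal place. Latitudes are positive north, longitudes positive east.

Leg 1: dist=12898.9 km, bearing=53.4°
Leg 2: dist=11319.5 km, bearing=351.2°
Leg 3: dist=10146.7 km, bearing=195.9°
Leg 4: dist=7944.2 km, bearing=241.7°
Leg 5: dist=13478.2 km, bearing=35.4°
Leg 6: dist=12951.1 km, bearing=245.9°
Leg 7: dist=12253.7 km, bearing=30.0°
Total: 80992.3 km

Leg 1: φ1=0.3332846, φ2=0.3713956, Δφ=0.0381110, Δλ=-4.0273281 rad; a=sin²(Δφ/2)+cosφ1·cosφ2·sin²(Δλ/2)=0.7192059454; c=2·atan2(√a, √(1-a))=2.024627265; dist=6371·c=12898.900 ≈ 12898.9 km; running total=12898.9 km
Leg 1 bearing: y=sinΔλ·cosφ2=0.72158461, x=cosφ1·sinφ2-sinφ1·cosφ2·cosΔλ=0.53582709; θ=atan2(y, x)=53.4035° ≈ 53.4°
Leg 2: φ1=0.3713956, φ2=0.9739531, Δφ=0.6025575, Δλ=3.4122217 rad; a=sin²(Δφ/2)+cosφ1·cosφ2·sin²(Δλ/2)=0.6022405026; c=2·atan2(√a, √(1-a))=1.776729807; dist=6371·c=11319.546 ≈ 11319.5 km; running total=24218.4 km
Leg 2 bearing: y=sinΔλ·cosφ2=-0.15025290, x=cosφ1·sinφ2-sinφ1·cosφ2·cosΔλ=0.96727017; θ=atan2(y, x)=-8.8296° <0 so +360° → 351.1704° ≈ 351.2°
Leg 3: φ1=0.9739531, φ2=-0.5926684, Δφ=-1.5666215, Δλ=-0.3356635 rad; a=sin²(Δφ/2)+cosφ1·cosφ2·sin²(Δλ/2)=0.5109209155; c=2·atan2(√a, √(1-a))=1.592639895; dist=6371·c=10146.709 ≈ 10146.7 km; running total=34365.1 km
Leg 3 bearing: y=sinΔλ·cosφ2=-0.27321827, x=cosφ1·sinφ2-sinφ1·cosφ2·cosΔλ=-0.96170407; θ=atan2(y, x)=-164.1403° <0 so +360° → 195.8597° ≈ 195.9°
Leg 4: φ1=-0.5926684, φ2=-0.5831110, Δφ=0.0095574, Δλ=-1.5553833 rad; a=sin²(Δφ/2)+cosφ1·cosφ2·sin²(Δλ/2)=0.3408816741; c=2·atan2(√a, √(1-a))=1.246927471; dist=6371·c=7944.175 ≈ 7944.2 km; running total=42309.3 km
Leg 4 bearing: y=sinΔλ·cosφ2=-0.83465455, x=cosφ1·sinφ2-sinφ1·cosφ2·cosΔλ=-0.44953000; θ=atan2(y, x)=-118.3061° <0 so +360° → 241.6939° ≈ 241.7°
Leg 5: φ1=-0.5831110, φ2=1.0501786, Δφ=1.6332896, Δλ=1.6685854 rad; a=sin²(Δφ/2)+cosφ1·cosφ2·sin²(Δλ/2)=0.7591059180; c=2·atan2(√a, √(1-a))=2.115555147; dist=6371·c=13478.202 ≈ 13478.2 km; running total=55787.5 km
Leg 5 bearing: y=sinΔλ·cosφ2=0.49503972, x=cosφ1·sinφ2-sinφ1·cosφ2·cosΔλ=0.69741822; θ=atan2(y, x)=35.3678° ≈ 35.4°
Leg 6: φ1=1.0501786, φ2=-0.6046763, Δφ=-1.6548549, Δλ=-1.4546674 rad; a=sin²(Δφ/2)+cosφ1·cosφ2·sin²(Δλ/2)=0.7228808578; c=2·atan2(√a, √(1-a))=2.032821342; dist=6371·c=12951.105 ≈ 12951.1 km; running total=68738.6 km
Leg 6 bearing: y=sinΔλ·cosφ2=-0.81714505, x=cosφ1·sinφ2-sinφ1·cosφ2·cosΔλ=-0.36547293; θ=atan2(y, x)=-114.0969° <0 so +360° → 245.9031° ≈ 245.9°
Leg 7: φ1=-0.6046763, φ2=1.0453702, Δφ=1.6500465, Δλ=1.2078324 rad; a=sin²(Δφ/2)+cosφ1·cosφ2·sin²(Δλ/2)=0.6726517999; c=2·atan2(√a, √(1-a))=1.923358591; dist=6371·c=12253.718 ≈ 12253.7 km; running total=80992.3 km
Leg 7 bearing: y=sinΔλ·cosφ2=0.46890296, x=cosφ1·sinφ2-sinφ1·cosφ2·cosΔλ=0.81295476; θ=atan2(y, x)=29.9759° ≈ 30.0°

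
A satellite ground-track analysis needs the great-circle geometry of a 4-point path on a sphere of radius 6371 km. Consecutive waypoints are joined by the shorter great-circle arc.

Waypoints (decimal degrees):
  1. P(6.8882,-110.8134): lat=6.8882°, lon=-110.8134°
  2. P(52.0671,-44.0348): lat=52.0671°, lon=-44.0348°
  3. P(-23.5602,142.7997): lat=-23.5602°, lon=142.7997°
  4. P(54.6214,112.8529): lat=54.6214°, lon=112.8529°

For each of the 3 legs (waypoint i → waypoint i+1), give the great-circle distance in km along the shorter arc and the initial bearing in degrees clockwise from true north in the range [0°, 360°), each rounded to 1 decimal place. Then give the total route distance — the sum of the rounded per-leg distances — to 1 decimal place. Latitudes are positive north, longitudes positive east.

Leg 1: φ1=0.1202218, φ2=0.9087423, Δφ=0.7885206, Δλ=1.1655064 rad; a=sin²(Δφ/2)+cosφ1·cosφ2·sin²(Δλ/2)=0.3323864625; c=2·atan2(√a, √(1-a))=1.228950086; dist=6371·c=7829.641 ≈ 7829.6 km; running total=7829.6 km
Leg 1 bearing: y=sinΔλ·cosφ2=0.56493711, x=cosφ1·sinφ2-sinφ1·cosφ2·cosΔλ=0.75396874; θ=atan2(y, x)=36.8437° ≈ 36.8°
Leg 2: φ1=0.9087423, φ2=-0.4112031, Δφ=-1.3199454, Δλ=3.2608772 rad; a=sin²(Δφ/2)+cosφ1·cosφ2·sin²(Δλ/2)=0.9373777366; c=2·atan2(√a, √(1-a))=2.635727281; dist=6371·c=16792.219 ≈ 16792.2 km; running total=24621.8 km
Leg 2 bearing: y=sinΔλ·cosφ2=-0.10908193, x=cosφ1·sinφ2-sinφ1·cosφ2·cosΔλ=0.47212710; θ=atan2(y, x)=-13.0095° <0 so +360° → 346.9905° ≈ 347.0°
Leg 3: φ1=-0.4112031, φ2=0.9533233, Δφ=1.3645263, Δλ=-0.5226703 rad; a=sin²(Δφ/2)+cosφ1·cosφ2·sin²(Δλ/2)=0.4330227734; c=2·atan2(√a, √(1-a))=1.436437995; dist=6371·c=9151.546 ≈ 9151.5 km; running total=33773.3 km
Leg 3 bearing: y=sinΔλ·cosφ2=-0.28902265, x=cosφ1·sinφ2-sinφ1·cosφ2·cosΔλ=0.94790406; θ=atan2(y, x)=-16.9568° <0 so +360° → 343.0432° ≈ 343.0°

Leg 1: dist=7829.6 km, bearing=36.8°
Leg 2: dist=16792.2 km, bearing=347.0°
Leg 3: dist=9151.5 km, bearing=343.0°
Total: 33773.3 km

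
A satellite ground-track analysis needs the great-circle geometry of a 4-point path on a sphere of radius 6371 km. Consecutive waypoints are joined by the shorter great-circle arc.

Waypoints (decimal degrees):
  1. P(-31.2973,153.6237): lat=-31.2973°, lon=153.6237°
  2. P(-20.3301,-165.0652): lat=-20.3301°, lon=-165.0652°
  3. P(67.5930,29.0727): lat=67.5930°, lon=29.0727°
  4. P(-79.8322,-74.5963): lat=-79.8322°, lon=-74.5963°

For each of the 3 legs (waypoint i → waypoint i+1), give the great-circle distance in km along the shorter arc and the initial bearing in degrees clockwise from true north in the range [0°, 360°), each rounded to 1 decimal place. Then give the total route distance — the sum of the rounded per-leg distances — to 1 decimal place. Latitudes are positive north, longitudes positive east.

Leg 1: dist=4283.8 km, bearing=83.6°
Leg 2: dist=14666.4 km, bearing=352.8°
Leg 3: dist=17546.7 km, bearing=207.0°
Total: 36496.9 km

Leg 1: φ1=-0.5462409, φ2=-0.3548272, Δφ=0.1914137, Δλ=-5.5621706 rad; a=sin²(Δφ/2)+cosφ1·cosφ2·sin²(Δλ/2)=0.1088334815; c=2·atan2(√a, √(1-a))=0.672393589; dist=6371·c=4283.820 ≈ 4283.8 km; running total=4283.8 km
Leg 1 bearing: y=sinΔλ·cosφ2=0.61902435, x=cosφ1·sinφ2-sinφ1·cosφ2·cosΔλ=0.06902083; θ=atan2(y, x)=83.6378° ≈ 83.6°
Leg 2: φ1=-0.3548272, φ2=1.1797204, Δφ=1.5345476, Δλ=3.3883456 rad; a=sin²(Δφ/2)+cosφ1·cosφ2·sin²(Δλ/2)=0.8339044161; c=2·atan2(√a, √(1-a))=2.302057411; dist=6371·c=14666.408 ≈ 14666.4 km; running total=18950.2 km
Leg 2 bearing: y=sinΔλ·cosφ2=-0.09310651, x=cosφ1·sinφ2-sinφ1·cosφ2·cosΔλ=0.73848666; θ=atan2(y, x)=-7.1858° <0 so +360° → 352.8142° ≈ 352.8°
Leg 3: φ1=1.1797204, φ2=-1.3933347, Δφ=-2.5730551, Δλ=-1.8093654 rad; a=sin²(Δφ/2)+cosφ1·cosφ2·sin²(Δλ/2)=0.9629409298; c=2·atan2(√a, √(1-a))=2.754159401; dist=6371·c=17546.7495 ≈ 17546.7 km; running total=36496.9 km
Leg 3 bearing: y=sinΔλ·cosφ2=-0.17153172, x=cosφ1·sinφ2-sinφ1·cosφ2·cosΔλ=-0.33662985; θ=atan2(y, x)=-152.9986° <0 so +360° → 207.0014° ≈ 207.0°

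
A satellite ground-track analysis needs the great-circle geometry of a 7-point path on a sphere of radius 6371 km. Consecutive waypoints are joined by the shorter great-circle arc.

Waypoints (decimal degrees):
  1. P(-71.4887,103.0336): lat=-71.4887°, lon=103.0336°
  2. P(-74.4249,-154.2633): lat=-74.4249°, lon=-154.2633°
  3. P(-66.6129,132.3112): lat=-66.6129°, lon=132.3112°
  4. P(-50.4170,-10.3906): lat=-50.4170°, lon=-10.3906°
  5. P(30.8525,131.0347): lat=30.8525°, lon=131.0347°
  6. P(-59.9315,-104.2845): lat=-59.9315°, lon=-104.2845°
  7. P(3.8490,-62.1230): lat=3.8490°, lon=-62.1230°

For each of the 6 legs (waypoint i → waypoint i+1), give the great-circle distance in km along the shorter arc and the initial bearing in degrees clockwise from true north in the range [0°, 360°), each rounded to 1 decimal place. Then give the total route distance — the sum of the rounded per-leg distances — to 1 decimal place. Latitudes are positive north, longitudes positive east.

Leg 1: φ1=-1.2477132, φ2=-1.2989596, Δφ=-0.0512464, Δλ=-4.4906781 rad; a=sin²(Δφ/2)+cosφ1·cosφ2·sin²(Δλ/2)=0.0526527087; c=2·atan2(√a, √(1-a))=0.463049345; dist=6371·c=2950.087 ≈ 2950.1 km; running total=2950.1 km
Leg 1 bearing: y=sinΔλ·cosφ2=0.26192902, x=cosφ1·sinφ2-sinφ1·cosφ2·cosΔλ=-0.36182149; θ=atan2(y, x)=144.0986° ≈ 144.1°
Leg 2: φ1=-1.2989596, φ2=-1.1626144, Δφ=0.1363451, Δλ=5.0016686 rad; a=sin²(Δφ/2)+cosφ1·cosφ2·sin²(Δλ/2)=0.0427284172; c=2·atan2(√a, √(1-a))=0.416419265; dist=6371·c=2653.007 ≈ 2653.0 km; running total=5603.1 km
Leg 2 bearing: y=sinΔλ·cosφ2=-0.38044819, x=cosφ1·sinφ2-sinφ1·cosφ2·cosΔλ=-0.13736801; θ=atan2(y, x)=-109.8531° <0 so +360° → 250.1469° ≈ 250.1°
Leg 3: φ1=-1.1626144, φ2=-0.8799426, Δφ=0.2826718, Δλ=-2.4906163 rad; a=sin²(Δφ/2)+cosφ1·cosφ2·sin²(Δλ/2)=0.2469093452; c=2·atan2(√a, √(1-a))=1.040045161; dist=6371·c=6626.128 ≈ 6626.1 km; running total=12229.2 km
Leg 3 bearing: y=sinΔλ·cosφ2=-0.38611706, x=cosφ1·sinφ2-sinφ1·cosφ2·cosΔλ=-0.77116412; θ=atan2(y, x)=-153.4032° <0 so +360° → 206.5968° ≈ 206.6°
Leg 4: φ1=-0.8799426, φ2=0.5384777, Δφ=1.4184204, Δλ=2.4683371 rad; a=sin²(Δφ/2)+cosφ1·cosφ2·sin²(Δλ/2)=0.9114508883; c=2·atan2(√a, √(1-a))=2.537295728; dist=6371·c=16165.111 ≈ 16165.1 km; running total=28394.3 km
Leg 4 bearing: y=sinΔλ·cosφ2=0.53529830, x=cosφ1·sinφ2-sinφ1·cosφ2·cosΔλ=-0.19049513; θ=atan2(y, x)=109.5890° ≈ 109.6°
Leg 5: φ1=0.5384777, φ2=-1.0460020, Δφ=-1.5844797, Δλ=-4.1070948 rad; a=sin²(Δφ/2)+cosφ1·cosφ2·sin²(Δλ/2)=0.8442822466; c=2·atan2(√a, √(1-a))=2.330303983; dist=6371·c=14846.367 ≈ 14846.4 km; running total=43240.7 km
Leg 5 bearing: y=sinΔλ·cosφ2=0.41201851, x=cosφ1·sinφ2-sinφ1·cosφ2·cosΔλ=-0.59675764; θ=atan2(y, x)=145.3777° ≈ 145.4°
Leg 6: φ1=-1.0460020, φ2=0.0671777, Δφ=1.1131797, Δλ=0.7358570 rad; a=sin²(Δφ/2)+cosφ1·cosφ2·sin²(Δλ/2)=0.3437681485; c=2·atan2(√a, √(1-a))=1.253010833; dist=6371·c=7982.932 ≈ 7982.9 km; running total=51223.6 km
Leg 6 bearing: y=sinΔλ·cosφ2=0.66970866, x=cosφ1·sinφ2-sinφ1·cosφ2·cosΔλ=0.67368891; θ=atan2(y, x)=44.8302° ≈ 44.8°

Leg 1: dist=2950.1 km, bearing=144.1°
Leg 2: dist=2653.0 km, bearing=250.1°
Leg 3: dist=6626.1 km, bearing=206.6°
Leg 4: dist=16165.1 km, bearing=109.6°
Leg 5: dist=14846.4 km, bearing=145.4°
Leg 6: dist=7982.9 km, bearing=44.8°
Total: 51223.6 km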